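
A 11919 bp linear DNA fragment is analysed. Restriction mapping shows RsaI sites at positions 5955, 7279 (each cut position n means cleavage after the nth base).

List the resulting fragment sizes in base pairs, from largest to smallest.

5955, 4640, 1324 bp

Linear molecule, 2 cuts → 3 fragments:
  5955 − 0 = 5955 bp
  7279 − 5955 = 1324 bp
  11919 − 7279 = 4640 bp
Sorted largest to smallest: 5955, 4640, 1324 bp.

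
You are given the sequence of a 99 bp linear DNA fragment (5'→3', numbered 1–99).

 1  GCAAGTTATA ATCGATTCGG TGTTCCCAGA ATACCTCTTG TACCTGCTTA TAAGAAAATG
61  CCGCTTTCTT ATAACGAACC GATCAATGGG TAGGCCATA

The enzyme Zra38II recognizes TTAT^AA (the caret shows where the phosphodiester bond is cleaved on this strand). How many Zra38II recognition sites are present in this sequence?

TTATAA occurs starting at positions 6, 48, 69.
Zra38II cuts at 3 sites.

3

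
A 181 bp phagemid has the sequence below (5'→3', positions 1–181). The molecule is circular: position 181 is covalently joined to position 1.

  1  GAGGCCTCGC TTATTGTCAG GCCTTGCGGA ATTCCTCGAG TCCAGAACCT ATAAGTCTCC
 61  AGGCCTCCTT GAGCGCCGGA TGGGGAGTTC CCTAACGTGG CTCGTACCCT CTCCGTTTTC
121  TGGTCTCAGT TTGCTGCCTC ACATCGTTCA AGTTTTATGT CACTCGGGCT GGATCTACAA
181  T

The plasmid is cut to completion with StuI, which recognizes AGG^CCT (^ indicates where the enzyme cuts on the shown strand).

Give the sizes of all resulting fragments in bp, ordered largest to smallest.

122, 42, 17 bp

StuI sites (AGGCCT) start at positions 2, 19, 61.
StuI cuts after base 3 of each site, so after positions 4, 21, 63.
Circular molecule, 3 cuts → 3 fragments:
  5–21 → 17 bp
  22–63 → 42 bp
  64–181 then 1–4 → 118 + 4 = 122 bp
Sorted largest to smallest: 122, 42, 17 bp.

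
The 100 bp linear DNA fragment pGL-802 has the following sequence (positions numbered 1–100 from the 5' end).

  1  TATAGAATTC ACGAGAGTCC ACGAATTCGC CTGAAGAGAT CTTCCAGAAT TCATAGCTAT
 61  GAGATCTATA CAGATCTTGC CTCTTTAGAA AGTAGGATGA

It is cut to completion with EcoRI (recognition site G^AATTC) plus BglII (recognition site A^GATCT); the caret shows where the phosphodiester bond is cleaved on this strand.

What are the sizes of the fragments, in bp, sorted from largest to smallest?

EcoRI sites (GAATTC) start at positions 5, 23, 47.
EcoRI cuts after the first base of each site, so after positions 5, 23, 47.
BglII sites (AGATCT) start at positions 37, 62, 72.
BglII cuts after the first base of each site, so after positions 37, 62, 72.
Combined cut positions: 5, 23, 37, 47, 62, 72.
Linear molecule, 6 cuts → 7 fragments:
  1–5 → 5 bp
  6–23 → 18 bp
  24–37 → 14 bp
  38–47 → 10 bp
  48–62 → 15 bp
  63–72 → 10 bp
  73–100 → 28 bp
Sorted largest to smallest: 28, 18, 15, 14, 10, 10, 5 bp.

28, 18, 15, 14, 10, 10, 5 bp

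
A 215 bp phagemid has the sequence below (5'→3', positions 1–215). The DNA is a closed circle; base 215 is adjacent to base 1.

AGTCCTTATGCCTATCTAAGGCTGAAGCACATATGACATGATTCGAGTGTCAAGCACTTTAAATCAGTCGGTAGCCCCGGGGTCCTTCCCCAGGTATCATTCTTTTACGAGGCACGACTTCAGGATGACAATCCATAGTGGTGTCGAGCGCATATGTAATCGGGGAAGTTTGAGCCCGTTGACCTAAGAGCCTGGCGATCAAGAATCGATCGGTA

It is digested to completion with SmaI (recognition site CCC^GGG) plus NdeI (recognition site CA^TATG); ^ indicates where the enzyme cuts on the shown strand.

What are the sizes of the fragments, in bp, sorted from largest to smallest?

94, 74, 47 bp

The SmaI site (CCCGGG) starts at position 76.
SmaI cuts after base 3 of each site, so after position 78.
NdeI sites (CATATG) start at positions 30, 151.
NdeI cuts after base 2 of each site, so after positions 31, 152.
Combined cut positions: 31, 78, 152.
Circular molecule, 3 cuts → 3 fragments:
  32–78 → 47 bp
  79–152 → 74 bp
  153–215 then 1–31 → 63 + 31 = 94 bp
Sorted largest to smallest: 94, 74, 47 bp.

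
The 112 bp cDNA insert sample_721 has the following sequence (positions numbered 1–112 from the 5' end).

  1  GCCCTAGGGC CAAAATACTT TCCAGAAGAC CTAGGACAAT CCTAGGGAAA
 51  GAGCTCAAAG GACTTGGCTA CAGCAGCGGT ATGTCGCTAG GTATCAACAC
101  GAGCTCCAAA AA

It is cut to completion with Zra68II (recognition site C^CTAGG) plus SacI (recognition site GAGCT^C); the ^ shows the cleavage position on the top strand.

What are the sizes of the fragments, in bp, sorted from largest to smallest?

50, 27, 14, 11, 7, 3 bp

Zra68II sites (CCTAGG) start at positions 3, 30, 41.
Zra68II cuts after the first base of each site, so after positions 3, 30, 41.
SacI sites (GAGCTC) start at positions 51, 101.
SacI cuts after base 5 of each site (before the last base), so after positions 55, 105.
Combined cut positions: 3, 30, 41, 55, 105.
Linear molecule, 5 cuts → 6 fragments:
  1–3 → 3 bp
  4–30 → 27 bp
  31–41 → 11 bp
  42–55 → 14 bp
  56–105 → 50 bp
  106–112 → 7 bp
Sorted largest to smallest: 50, 27, 14, 11, 7, 3 bp.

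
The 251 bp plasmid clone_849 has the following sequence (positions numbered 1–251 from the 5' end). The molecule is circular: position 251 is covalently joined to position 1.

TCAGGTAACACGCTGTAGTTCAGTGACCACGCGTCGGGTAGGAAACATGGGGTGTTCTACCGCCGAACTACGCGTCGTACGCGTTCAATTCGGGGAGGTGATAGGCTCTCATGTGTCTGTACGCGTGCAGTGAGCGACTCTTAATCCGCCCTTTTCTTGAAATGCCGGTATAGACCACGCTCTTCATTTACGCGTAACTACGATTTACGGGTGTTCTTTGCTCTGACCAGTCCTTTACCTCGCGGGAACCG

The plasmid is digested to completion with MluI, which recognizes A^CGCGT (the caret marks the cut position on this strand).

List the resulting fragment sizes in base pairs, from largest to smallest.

MluI sites (ACGCGT) start at positions 29, 70, 79, 121, 190.
MluI cuts after the first base of each site, so after positions 29, 70, 79, 121, 190.
Circular molecule, 5 cuts → 5 fragments:
  30–70 → 41 bp
  71–79 → 9 bp
  80–121 → 42 bp
  122–190 → 69 bp
  191–251 then 1–29 → 61 + 29 = 90 bp
Sorted largest to smallest: 90, 69, 42, 41, 9 bp.

90, 69, 42, 41, 9 bp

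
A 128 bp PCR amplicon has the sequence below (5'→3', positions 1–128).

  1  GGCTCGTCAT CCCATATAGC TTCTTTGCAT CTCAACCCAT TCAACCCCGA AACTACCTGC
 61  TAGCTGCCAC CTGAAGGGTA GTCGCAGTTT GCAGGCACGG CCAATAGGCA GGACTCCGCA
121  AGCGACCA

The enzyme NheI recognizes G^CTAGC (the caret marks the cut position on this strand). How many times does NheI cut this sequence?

1

GCTAGC occurs starting at position 59.
NheI cuts at 1 site.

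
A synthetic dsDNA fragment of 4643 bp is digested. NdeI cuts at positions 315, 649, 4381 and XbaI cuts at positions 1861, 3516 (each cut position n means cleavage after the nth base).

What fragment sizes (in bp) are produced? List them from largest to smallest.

Combined cut positions (sorted): 315, 649, 1861, 3516, 4381.
Linear molecule, 5 cuts → 6 fragments:
  315 − 0 = 315 bp
  649 − 315 = 334 bp
  1861 − 649 = 1212 bp
  3516 − 1861 = 1655 bp
  4381 − 3516 = 865 bp
  4643 − 4381 = 262 bp
Sorted largest to smallest: 1655, 1212, 865, 334, 315, 262 bp.

1655, 1212, 865, 334, 315, 262 bp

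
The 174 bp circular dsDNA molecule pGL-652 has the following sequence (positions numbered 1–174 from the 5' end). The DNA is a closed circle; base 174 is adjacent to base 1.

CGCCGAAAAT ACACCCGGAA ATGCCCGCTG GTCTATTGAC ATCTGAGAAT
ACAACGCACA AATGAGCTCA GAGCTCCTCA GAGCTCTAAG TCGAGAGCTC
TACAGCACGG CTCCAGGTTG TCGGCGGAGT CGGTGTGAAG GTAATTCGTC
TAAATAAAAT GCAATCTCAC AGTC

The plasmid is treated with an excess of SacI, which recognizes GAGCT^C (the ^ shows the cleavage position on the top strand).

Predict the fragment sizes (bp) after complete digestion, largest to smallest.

143, 14, 10, 7 bp

SacI sites (GAGCTC) start at positions 64, 71, 81, 95.
SacI cuts after base 5 of each site (before the last base), so after positions 68, 75, 85, 99.
Circular molecule, 4 cuts → 4 fragments:
  69–75 → 7 bp
  76–85 → 10 bp
  86–99 → 14 bp
  100–174 then 1–68 → 75 + 68 = 143 bp
Sorted largest to smallest: 143, 14, 10, 7 bp.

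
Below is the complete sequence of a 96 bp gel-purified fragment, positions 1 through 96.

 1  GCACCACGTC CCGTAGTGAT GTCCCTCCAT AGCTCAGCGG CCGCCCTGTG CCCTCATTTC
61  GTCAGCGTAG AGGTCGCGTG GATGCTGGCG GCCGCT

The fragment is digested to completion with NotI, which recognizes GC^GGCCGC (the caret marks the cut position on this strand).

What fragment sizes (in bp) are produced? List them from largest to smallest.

NotI sites (GCGGCCGC) start at positions 37, 88.
NotI cuts after base 2 of each site, so after positions 38, 89.
Linear molecule, 2 cuts → 3 fragments:
  1–38 → 38 bp
  39–89 → 51 bp
  90–96 → 7 bp
Sorted largest to smallest: 51, 38, 7 bp.

51, 38, 7 bp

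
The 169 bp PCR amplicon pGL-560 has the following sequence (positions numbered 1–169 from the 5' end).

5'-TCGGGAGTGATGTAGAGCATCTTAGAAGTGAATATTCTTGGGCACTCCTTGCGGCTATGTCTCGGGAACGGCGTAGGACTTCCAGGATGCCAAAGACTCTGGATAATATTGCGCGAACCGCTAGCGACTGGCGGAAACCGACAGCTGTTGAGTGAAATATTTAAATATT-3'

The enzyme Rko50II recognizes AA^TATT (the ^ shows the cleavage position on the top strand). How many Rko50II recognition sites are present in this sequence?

AATATT occurs starting at positions 31, 105, 156, 164.
Rko50II cuts at 4 sites.

4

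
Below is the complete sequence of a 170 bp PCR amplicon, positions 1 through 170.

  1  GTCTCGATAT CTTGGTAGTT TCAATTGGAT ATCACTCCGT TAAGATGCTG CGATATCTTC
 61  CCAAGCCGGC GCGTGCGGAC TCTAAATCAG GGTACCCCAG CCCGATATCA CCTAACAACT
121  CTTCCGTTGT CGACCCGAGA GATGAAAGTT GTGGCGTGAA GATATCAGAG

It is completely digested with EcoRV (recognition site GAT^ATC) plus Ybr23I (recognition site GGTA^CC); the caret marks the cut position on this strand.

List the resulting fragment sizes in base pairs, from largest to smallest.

57, 40, 24, 22, 12, 8, 7 bp

EcoRV sites (GATATC) start at positions 6, 28, 52, 104, 161.
EcoRV cuts after base 3 of each site, so after positions 8, 30, 54, 106, 163.
The Ybr23I site (GGTACC) starts at position 91.
Ybr23I cuts after base 4 of each site, so after position 94.
Combined cut positions: 8, 30, 54, 94, 106, 163.
Linear molecule, 6 cuts → 7 fragments:
  1–8 → 8 bp
  9–30 → 22 bp
  31–54 → 24 bp
  55–94 → 40 bp
  95–106 → 12 bp
  107–163 → 57 bp
  164–170 → 7 bp
Sorted largest to smallest: 57, 40, 24, 22, 12, 8, 7 bp.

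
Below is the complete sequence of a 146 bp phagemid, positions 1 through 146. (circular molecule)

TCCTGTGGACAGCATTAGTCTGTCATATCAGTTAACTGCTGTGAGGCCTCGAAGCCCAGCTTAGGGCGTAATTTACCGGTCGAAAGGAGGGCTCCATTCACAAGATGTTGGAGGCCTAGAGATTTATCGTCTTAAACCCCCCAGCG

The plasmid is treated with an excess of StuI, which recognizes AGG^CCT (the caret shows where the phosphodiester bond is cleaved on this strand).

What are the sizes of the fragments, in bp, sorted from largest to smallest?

78, 68 bp

StuI sites (AGGCCT) start at positions 44, 112.
StuI cuts after base 3 of each site, so after positions 46, 114.
Circular molecule, 2 cuts → 2 fragments:
  47–114 → 68 bp
  115–146 then 1–46 → 32 + 46 = 78 bp
Sorted largest to smallest: 78, 68 bp.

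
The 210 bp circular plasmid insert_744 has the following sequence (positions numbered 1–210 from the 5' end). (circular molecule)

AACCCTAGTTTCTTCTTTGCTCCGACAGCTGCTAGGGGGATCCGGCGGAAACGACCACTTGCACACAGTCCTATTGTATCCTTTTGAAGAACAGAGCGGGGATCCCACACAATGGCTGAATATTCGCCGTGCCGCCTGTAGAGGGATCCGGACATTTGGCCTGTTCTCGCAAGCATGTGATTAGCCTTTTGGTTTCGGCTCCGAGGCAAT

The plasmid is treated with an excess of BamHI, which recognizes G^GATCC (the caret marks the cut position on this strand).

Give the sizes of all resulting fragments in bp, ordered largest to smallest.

BamHI sites (GGATCC) start at positions 38, 100, 144.
BamHI cuts after the first base of each site, so after positions 38, 100, 144.
Circular molecule, 3 cuts → 3 fragments:
  39–100 → 62 bp
  101–144 → 44 bp
  145–210 then 1–38 → 66 + 38 = 104 bp
Sorted largest to smallest: 104, 62, 44 bp.

104, 62, 44 bp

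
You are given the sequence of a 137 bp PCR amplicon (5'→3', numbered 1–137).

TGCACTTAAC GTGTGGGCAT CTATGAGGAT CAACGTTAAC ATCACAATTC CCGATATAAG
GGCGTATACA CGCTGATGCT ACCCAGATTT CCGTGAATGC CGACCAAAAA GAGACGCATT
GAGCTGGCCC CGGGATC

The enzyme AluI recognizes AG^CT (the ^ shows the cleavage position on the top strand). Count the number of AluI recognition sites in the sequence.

1

AGCT occurs starting at position 122.
AluI cuts at 1 site.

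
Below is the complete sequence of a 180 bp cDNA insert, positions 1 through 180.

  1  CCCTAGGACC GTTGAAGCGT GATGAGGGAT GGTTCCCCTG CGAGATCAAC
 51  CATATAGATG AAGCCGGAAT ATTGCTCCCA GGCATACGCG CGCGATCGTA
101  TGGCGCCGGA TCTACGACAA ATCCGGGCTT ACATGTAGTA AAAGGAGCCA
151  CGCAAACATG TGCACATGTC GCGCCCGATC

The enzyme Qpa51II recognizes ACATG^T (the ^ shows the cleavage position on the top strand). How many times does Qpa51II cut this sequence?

3

ACATGT occurs starting at positions 131, 156, 164.
Qpa51II cuts at 3 sites.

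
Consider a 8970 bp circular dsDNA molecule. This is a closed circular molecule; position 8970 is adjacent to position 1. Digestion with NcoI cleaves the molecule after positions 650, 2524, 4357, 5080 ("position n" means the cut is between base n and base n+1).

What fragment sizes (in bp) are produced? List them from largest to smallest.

4540, 1874, 1833, 723 bp

Circular molecule, 4 cuts → 4 fragments:
  2524 − 650 = 1874 bp
  4357 − 2524 = 1833 bp
  5080 − 4357 = 723 bp
  wrap: 8970 − 5080 + 650 = 4540 bp
Sorted largest to smallest: 4540, 1874, 1833, 723 bp.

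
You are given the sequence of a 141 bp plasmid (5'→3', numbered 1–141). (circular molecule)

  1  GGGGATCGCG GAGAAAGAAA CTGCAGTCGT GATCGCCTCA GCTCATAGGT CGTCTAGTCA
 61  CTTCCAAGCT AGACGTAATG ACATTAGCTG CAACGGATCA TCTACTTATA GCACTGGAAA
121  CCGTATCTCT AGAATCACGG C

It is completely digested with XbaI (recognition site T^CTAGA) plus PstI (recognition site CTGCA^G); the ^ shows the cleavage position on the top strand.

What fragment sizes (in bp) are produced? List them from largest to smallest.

The XbaI site (TCTAGA) starts at position 128.
XbaI cuts after the first base of each site, so after position 128.
The PstI site (CTGCAG) starts at position 21.
PstI cuts after base 5 of each site (before the last base), so after position 25.
Combined cut positions: 25, 128.
Circular molecule, 2 cuts → 2 fragments:
  26–128 → 103 bp
  129–141 then 1–25 → 13 + 25 = 38 bp
Sorted largest to smallest: 103, 38 bp.

103, 38 bp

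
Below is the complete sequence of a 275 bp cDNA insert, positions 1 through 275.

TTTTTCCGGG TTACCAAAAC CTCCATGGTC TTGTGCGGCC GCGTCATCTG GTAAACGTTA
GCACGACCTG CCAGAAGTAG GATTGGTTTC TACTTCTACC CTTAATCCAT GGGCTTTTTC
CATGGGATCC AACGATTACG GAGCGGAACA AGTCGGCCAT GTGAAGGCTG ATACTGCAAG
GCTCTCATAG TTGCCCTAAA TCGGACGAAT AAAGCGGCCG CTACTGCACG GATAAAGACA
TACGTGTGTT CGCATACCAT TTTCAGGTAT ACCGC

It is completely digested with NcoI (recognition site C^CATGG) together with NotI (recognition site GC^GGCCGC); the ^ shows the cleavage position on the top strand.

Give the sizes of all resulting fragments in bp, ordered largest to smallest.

NcoI sites (CCATGG) start at positions 23, 107, 120.
NcoI cuts after the first base of each site, so after positions 23, 107, 120.
NotI sites (GCGGCCGC) start at positions 35, 214.
NotI cuts after base 2 of each site, so after positions 36, 215.
Combined cut positions: 23, 36, 107, 120, 215.
Linear molecule, 5 cuts → 6 fragments:
  1–23 → 23 bp
  24–36 → 13 bp
  37–107 → 71 bp
  108–120 → 13 bp
  121–215 → 95 bp
  216–275 → 60 bp
Sorted largest to smallest: 95, 71, 60, 23, 13, 13 bp.

95, 71, 60, 23, 13, 13 bp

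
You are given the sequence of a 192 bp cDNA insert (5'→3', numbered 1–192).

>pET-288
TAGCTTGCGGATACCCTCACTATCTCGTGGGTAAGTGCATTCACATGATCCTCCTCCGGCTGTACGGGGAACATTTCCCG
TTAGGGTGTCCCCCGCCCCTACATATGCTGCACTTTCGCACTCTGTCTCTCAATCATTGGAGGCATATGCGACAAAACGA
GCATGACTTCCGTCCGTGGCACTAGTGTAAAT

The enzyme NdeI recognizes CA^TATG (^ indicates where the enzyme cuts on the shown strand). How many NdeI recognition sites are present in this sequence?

CATATG occurs starting at positions 102, 144.
NdeI cuts at 2 sites.

2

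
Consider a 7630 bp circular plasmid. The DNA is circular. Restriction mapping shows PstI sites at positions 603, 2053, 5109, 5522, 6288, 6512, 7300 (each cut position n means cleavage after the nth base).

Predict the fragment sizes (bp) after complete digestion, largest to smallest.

Circular molecule, 7 cuts → 7 fragments:
  2053 − 603 = 1450 bp
  5109 − 2053 = 3056 bp
  5522 − 5109 = 413 bp
  6288 − 5522 = 766 bp
  6512 − 6288 = 224 bp
  7300 − 6512 = 788 bp
  wrap: 7630 − 7300 + 603 = 933 bp
Sorted largest to smallest: 3056, 1450, 933, 788, 766, 413, 224 bp.

3056, 1450, 933, 788, 766, 413, 224 bp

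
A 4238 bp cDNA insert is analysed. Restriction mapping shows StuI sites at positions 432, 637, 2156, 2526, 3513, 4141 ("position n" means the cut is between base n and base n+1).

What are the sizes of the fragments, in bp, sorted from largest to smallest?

1519, 987, 628, 432, 370, 205, 97 bp

Linear molecule, 6 cuts → 7 fragments:
  432 − 0 = 432 bp
  637 − 432 = 205 bp
  2156 − 637 = 1519 bp
  2526 − 2156 = 370 bp
  3513 − 2526 = 987 bp
  4141 − 3513 = 628 bp
  4238 − 4141 = 97 bp
Sorted largest to smallest: 1519, 987, 628, 432, 370, 205, 97 bp.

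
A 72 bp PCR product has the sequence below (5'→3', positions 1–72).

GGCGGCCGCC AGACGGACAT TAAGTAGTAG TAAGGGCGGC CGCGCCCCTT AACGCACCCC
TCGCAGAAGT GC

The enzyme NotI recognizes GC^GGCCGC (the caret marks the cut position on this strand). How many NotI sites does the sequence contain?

2

GCGGCCGC occurs starting at positions 2, 36.
NotI cuts at 2 sites.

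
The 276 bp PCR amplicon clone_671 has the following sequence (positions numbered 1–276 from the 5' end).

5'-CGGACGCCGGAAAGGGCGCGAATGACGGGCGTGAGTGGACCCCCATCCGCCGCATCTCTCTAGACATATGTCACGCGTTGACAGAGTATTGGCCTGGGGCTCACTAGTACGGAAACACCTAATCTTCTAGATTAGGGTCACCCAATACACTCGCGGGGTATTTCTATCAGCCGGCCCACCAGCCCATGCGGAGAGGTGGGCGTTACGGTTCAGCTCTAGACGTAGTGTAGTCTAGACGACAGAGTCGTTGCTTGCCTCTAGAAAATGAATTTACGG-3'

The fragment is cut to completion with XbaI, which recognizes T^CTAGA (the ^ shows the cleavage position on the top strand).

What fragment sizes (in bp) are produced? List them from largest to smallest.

XbaI sites (TCTAGA) start at positions 59, 126, 215, 231, 257.
XbaI cuts after the first base of each site, so after positions 59, 126, 215, 231, 257.
Linear molecule, 5 cuts → 6 fragments:
  1–59 → 59 bp
  60–126 → 67 bp
  127–215 → 89 bp
  216–231 → 16 bp
  232–257 → 26 bp
  258–276 → 19 bp
Sorted largest to smallest: 89, 67, 59, 26, 19, 16 bp.

89, 67, 59, 26, 19, 16 bp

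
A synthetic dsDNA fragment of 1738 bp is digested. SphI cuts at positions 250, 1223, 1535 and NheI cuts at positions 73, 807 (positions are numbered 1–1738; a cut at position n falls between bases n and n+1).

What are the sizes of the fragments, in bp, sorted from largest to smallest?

557, 416, 312, 203, 177, 73 bp

Combined cut positions (sorted): 73, 250, 807, 1223, 1535.
Linear molecule, 5 cuts → 6 fragments:
  73 − 0 = 73 bp
  250 − 73 = 177 bp
  807 − 250 = 557 bp
  1223 − 807 = 416 bp
  1535 − 1223 = 312 bp
  1738 − 1535 = 203 bp
Sorted largest to smallest: 557, 416, 312, 203, 177, 73 bp.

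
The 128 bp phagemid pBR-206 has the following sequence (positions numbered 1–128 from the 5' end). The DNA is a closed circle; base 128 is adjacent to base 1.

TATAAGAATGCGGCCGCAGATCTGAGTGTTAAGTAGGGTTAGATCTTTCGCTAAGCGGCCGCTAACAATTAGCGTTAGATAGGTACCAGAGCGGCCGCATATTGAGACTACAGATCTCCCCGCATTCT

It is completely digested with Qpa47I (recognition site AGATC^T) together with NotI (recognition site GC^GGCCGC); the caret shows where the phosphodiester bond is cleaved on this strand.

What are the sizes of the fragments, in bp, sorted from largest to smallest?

Qpa47I sites (AGATCT) start at positions 18, 41, 112.
Qpa47I cuts after base 5 of each site (before the last base), so after positions 22, 45, 116.
NotI sites (GCGGCCGC) start at positions 10, 55, 91.
NotI cuts after base 2 of each site, so after positions 11, 56, 92.
Combined cut positions: 11, 22, 45, 56, 92, 116.
Circular molecule, 6 cuts → 6 fragments:
  12–22 → 11 bp
  23–45 → 23 bp
  46–56 → 11 bp
  57–92 → 36 bp
  93–116 → 24 bp
  117–128 then 1–11 → 12 + 11 = 23 bp
Sorted largest to smallest: 36, 24, 23, 23, 11, 11 bp.

36, 24, 23, 23, 11, 11 bp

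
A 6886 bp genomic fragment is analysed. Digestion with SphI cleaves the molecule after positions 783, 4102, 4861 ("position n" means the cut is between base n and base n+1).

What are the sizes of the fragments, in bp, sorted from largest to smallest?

3319, 2025, 783, 759 bp

Linear molecule, 3 cuts → 4 fragments:
  783 − 0 = 783 bp
  4102 − 783 = 3319 bp
  4861 − 4102 = 759 bp
  6886 − 4861 = 2025 bp
Sorted largest to smallest: 3319, 2025, 783, 759 bp.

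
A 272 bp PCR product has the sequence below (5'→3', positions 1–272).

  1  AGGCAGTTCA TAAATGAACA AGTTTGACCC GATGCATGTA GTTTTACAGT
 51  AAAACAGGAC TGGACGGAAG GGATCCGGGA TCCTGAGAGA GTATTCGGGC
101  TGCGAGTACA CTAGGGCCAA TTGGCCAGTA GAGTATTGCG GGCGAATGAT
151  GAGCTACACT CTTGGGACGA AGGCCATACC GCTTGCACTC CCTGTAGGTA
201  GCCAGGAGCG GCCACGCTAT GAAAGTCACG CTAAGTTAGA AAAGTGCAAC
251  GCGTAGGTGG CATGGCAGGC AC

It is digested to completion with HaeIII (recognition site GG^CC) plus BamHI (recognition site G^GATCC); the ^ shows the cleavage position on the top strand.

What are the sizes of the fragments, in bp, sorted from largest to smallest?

HaeIII sites (GGCC) start at positions 115, 123, 172, 210.
HaeIII cuts after base 2 of each site, so after positions 116, 124, 173, 211.
BamHI sites (GGATCC) start at positions 71, 78.
BamHI cuts after the first base of each site, so after positions 71, 78.
Combined cut positions: 71, 78, 116, 124, 173, 211.
Linear molecule, 6 cuts → 7 fragments:
  1–71 → 71 bp
  72–78 → 7 bp
  79–116 → 38 bp
  117–124 → 8 bp
  125–173 → 49 bp
  174–211 → 38 bp
  212–272 → 61 bp
Sorted largest to smallest: 71, 61, 49, 38, 38, 8, 7 bp.

71, 61, 49, 38, 38, 8, 7 bp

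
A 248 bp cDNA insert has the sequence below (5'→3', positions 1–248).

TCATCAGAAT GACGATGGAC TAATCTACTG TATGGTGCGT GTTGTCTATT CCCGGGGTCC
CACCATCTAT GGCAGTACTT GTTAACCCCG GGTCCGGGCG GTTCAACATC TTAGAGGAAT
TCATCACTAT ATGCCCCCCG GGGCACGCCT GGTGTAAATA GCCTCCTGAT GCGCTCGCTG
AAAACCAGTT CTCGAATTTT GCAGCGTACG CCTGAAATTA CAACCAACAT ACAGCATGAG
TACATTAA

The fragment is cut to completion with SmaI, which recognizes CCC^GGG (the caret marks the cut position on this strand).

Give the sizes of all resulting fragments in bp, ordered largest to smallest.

SmaI sites (CCCGGG) start at positions 51, 87, 137.
SmaI cuts after base 3 of each site, so after positions 53, 89, 139.
Linear molecule, 3 cuts → 4 fragments:
  1–53 → 53 bp
  54–89 → 36 bp
  90–139 → 50 bp
  140–248 → 109 bp
Sorted largest to smallest: 109, 53, 50, 36 bp.

109, 53, 50, 36 bp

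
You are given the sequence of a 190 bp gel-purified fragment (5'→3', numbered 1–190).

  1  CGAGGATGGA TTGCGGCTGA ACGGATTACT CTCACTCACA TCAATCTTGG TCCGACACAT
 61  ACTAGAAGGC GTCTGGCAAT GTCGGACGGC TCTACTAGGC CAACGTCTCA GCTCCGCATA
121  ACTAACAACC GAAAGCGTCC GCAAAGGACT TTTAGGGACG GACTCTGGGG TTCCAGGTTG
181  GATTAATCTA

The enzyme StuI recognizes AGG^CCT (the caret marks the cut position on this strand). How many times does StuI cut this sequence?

No occurrence of AGGCCT is present in the sequence.
StuI does not cut: 0 sites.

0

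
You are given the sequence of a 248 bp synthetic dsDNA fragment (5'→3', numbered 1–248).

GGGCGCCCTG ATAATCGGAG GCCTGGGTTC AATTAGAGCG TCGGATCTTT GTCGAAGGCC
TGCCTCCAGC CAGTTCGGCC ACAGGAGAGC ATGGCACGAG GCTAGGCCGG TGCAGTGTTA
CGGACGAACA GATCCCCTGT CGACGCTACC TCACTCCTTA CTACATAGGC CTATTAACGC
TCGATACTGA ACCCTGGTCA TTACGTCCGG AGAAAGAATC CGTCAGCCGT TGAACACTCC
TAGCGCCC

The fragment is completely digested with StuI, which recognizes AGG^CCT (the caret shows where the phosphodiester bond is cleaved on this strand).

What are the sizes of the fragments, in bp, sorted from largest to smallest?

StuI sites (AGGCCT) start at positions 19, 56, 167.
StuI cuts after base 3 of each site, so after positions 21, 58, 169.
Linear molecule, 3 cuts → 4 fragments:
  1–21 → 21 bp
  22–58 → 37 bp
  59–169 → 111 bp
  170–248 → 79 bp
Sorted largest to smallest: 111, 79, 37, 21 bp.

111, 79, 37, 21 bp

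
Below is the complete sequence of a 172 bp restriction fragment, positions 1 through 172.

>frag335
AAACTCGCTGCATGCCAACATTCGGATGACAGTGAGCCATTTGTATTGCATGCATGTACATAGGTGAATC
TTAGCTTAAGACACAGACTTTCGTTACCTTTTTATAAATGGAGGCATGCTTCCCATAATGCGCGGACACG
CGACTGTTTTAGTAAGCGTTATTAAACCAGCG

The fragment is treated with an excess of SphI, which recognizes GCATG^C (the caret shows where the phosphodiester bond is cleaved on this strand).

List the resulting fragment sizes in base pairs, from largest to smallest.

SphI sites (GCATGC) start at positions 10, 48, 114.
SphI cuts after base 5 of each site (before the last base), so after positions 14, 52, 118.
Linear molecule, 3 cuts → 4 fragments:
  1–14 → 14 bp
  15–52 → 38 bp
  53–118 → 66 bp
  119–172 → 54 bp
Sorted largest to smallest: 66, 54, 38, 14 bp.

66, 54, 38, 14 bp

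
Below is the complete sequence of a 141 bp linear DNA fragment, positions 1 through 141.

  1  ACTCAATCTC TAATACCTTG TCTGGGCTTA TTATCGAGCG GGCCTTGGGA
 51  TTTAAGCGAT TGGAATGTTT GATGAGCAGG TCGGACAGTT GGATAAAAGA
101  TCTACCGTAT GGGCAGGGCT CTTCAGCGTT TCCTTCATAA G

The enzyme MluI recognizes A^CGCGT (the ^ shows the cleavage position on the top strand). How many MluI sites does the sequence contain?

No occurrence of ACGCGT is present in the sequence.
MluI does not cut: 0 sites.

0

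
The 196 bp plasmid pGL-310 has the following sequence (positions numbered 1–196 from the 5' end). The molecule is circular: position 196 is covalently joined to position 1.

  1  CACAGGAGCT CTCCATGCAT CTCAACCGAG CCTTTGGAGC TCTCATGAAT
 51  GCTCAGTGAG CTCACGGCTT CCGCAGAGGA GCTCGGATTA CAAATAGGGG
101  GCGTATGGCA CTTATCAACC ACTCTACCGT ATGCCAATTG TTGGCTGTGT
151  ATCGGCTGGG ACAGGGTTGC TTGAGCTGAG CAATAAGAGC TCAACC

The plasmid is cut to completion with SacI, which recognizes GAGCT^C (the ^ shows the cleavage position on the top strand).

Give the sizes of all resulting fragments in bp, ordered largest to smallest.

SacI sites (GAGCTC) start at positions 6, 37, 58, 79, 187.
SacI cuts after base 5 of each site (before the last base), so after positions 10, 41, 62, 83, 191.
Circular molecule, 5 cuts → 5 fragments:
  11–41 → 31 bp
  42–62 → 21 bp
  63–83 → 21 bp
  84–191 → 108 bp
  192–196 then 1–10 → 5 + 10 = 15 bp
Sorted largest to smallest: 108, 31, 21, 21, 15 bp.

108, 31, 21, 21, 15 bp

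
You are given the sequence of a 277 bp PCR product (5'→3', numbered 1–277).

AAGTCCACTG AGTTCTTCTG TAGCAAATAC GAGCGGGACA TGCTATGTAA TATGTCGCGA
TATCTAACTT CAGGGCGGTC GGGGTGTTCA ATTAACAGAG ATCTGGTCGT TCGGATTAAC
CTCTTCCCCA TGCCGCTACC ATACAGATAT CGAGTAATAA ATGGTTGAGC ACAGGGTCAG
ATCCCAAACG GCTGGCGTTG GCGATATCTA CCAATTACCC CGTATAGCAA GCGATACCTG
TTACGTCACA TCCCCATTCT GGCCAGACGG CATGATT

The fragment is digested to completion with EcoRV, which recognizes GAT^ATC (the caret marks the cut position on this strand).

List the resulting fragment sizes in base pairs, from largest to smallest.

87, 72, 61, 57 bp

EcoRV sites (GATATC) start at positions 59, 146, 203.
EcoRV cuts after base 3 of each site, so after positions 61, 148, 205.
Linear molecule, 3 cuts → 4 fragments:
  1–61 → 61 bp
  62–148 → 87 bp
  149–205 → 57 bp
  206–277 → 72 bp
Sorted largest to smallest: 87, 72, 61, 57 bp.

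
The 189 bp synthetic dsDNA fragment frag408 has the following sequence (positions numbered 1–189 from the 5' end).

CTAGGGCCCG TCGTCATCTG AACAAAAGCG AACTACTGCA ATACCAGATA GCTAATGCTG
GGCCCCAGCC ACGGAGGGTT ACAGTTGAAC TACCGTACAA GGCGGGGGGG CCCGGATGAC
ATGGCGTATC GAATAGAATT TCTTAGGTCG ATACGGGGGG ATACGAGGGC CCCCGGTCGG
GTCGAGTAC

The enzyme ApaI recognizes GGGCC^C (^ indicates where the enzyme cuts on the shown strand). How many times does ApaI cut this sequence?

GGGCCC occurs starting at positions 4, 60, 108, 167.
ApaI cuts at 4 sites.

4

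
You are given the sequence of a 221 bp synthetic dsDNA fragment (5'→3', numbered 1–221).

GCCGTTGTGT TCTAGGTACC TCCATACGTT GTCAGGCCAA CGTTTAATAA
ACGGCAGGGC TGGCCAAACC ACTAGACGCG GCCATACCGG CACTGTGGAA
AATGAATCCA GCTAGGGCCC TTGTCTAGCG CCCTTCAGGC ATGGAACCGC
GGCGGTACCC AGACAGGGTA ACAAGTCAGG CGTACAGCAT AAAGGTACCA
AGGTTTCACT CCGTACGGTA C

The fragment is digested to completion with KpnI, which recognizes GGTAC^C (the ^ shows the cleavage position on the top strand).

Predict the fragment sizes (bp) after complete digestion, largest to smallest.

139, 40, 23, 19 bp

KpnI sites (GGTACC) start at positions 15, 154, 194.
KpnI cuts after base 5 of each site (before the last base), so after positions 19, 158, 198.
Linear molecule, 3 cuts → 4 fragments:
  1–19 → 19 bp
  20–158 → 139 bp
  159–198 → 40 bp
  199–221 → 23 bp
Sorted largest to smallest: 139, 40, 23, 19 bp.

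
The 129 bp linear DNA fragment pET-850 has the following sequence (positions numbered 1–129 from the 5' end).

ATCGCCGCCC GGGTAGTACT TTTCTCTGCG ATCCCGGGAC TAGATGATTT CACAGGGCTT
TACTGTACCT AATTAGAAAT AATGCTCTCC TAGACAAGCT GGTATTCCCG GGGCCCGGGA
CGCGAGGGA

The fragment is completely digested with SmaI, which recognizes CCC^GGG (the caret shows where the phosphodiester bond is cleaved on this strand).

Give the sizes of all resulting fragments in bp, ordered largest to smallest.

SmaI sites (CCCGGG) start at positions 8, 33, 107, 114.
SmaI cuts after base 3 of each site, so after positions 10, 35, 109, 116.
Linear molecule, 4 cuts → 5 fragments:
  1–10 → 10 bp
  11–35 → 25 bp
  36–109 → 74 bp
  110–116 → 7 bp
  117–129 → 13 bp
Sorted largest to smallest: 74, 25, 13, 10, 7 bp.

74, 25, 13, 10, 7 bp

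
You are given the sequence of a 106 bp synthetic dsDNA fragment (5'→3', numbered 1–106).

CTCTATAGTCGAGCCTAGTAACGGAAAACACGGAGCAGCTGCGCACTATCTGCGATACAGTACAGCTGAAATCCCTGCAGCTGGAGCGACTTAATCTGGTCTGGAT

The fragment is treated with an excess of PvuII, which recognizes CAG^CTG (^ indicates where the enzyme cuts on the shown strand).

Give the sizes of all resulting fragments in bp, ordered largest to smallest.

38, 27, 26, 15 bp

PvuII sites (CAGCTG) start at positions 36, 63, 78.
PvuII cuts after base 3 of each site, so after positions 38, 65, 80.
Linear molecule, 3 cuts → 4 fragments:
  1–38 → 38 bp
  39–65 → 27 bp
  66–80 → 15 bp
  81–106 → 26 bp
Sorted largest to smallest: 38, 27, 26, 15 bp.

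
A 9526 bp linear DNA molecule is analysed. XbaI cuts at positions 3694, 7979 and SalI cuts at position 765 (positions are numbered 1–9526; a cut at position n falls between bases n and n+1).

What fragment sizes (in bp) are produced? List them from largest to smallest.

Combined cut positions (sorted): 765, 3694, 7979.
Linear molecule, 3 cuts → 4 fragments:
  765 − 0 = 765 bp
  3694 − 765 = 2929 bp
  7979 − 3694 = 4285 bp
  9526 − 7979 = 1547 bp
Sorted largest to smallest: 4285, 2929, 1547, 765 bp.

4285, 2929, 1547, 765 bp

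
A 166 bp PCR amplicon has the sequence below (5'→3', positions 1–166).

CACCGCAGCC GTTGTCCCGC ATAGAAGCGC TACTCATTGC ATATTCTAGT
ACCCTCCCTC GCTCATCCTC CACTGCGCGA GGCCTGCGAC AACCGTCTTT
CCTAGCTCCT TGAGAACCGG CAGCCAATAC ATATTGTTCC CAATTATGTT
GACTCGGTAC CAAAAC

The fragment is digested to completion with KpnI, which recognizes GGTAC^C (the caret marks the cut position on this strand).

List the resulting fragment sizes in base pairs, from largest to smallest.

The KpnI site (GGTACC) starts at position 156.
KpnI cuts after base 5 of each site (before the last base), so after position 160.
Linear molecule, 1 cut → 2 fragments:
  1–160 → 160 bp
  161–166 → 6 bp
Sorted largest to smallest: 160, 6 bp.

160, 6 bp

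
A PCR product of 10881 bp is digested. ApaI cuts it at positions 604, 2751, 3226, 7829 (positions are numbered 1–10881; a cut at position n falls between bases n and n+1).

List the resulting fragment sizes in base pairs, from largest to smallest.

4603, 3052, 2147, 604, 475 bp

Linear molecule, 4 cuts → 5 fragments:
  604 − 0 = 604 bp
  2751 − 604 = 2147 bp
  3226 − 2751 = 475 bp
  7829 − 3226 = 4603 bp
  10881 − 7829 = 3052 bp
Sorted largest to smallest: 4603, 3052, 2147, 604, 475 bp.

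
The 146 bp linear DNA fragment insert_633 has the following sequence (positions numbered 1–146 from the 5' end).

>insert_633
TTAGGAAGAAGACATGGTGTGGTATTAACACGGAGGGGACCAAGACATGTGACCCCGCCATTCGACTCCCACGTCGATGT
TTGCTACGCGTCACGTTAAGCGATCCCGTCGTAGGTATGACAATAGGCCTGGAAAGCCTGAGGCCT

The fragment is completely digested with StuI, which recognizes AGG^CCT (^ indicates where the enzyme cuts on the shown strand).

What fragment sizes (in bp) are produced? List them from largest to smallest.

127, 16, 3 bp

StuI sites (AGGCCT) start at positions 125, 141.
StuI cuts after base 3 of each site, so after positions 127, 143.
Linear molecule, 2 cuts → 3 fragments:
  1–127 → 127 bp
  128–143 → 16 bp
  144–146 → 3 bp
Sorted largest to smallest: 127, 16, 3 bp.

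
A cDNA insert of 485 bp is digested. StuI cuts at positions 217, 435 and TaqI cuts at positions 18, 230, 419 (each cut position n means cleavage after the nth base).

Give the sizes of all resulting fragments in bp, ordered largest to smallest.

199, 189, 50, 18, 16, 13 bp

Combined cut positions (sorted): 18, 217, 230, 419, 435.
Linear molecule, 5 cuts → 6 fragments:
  18 − 0 = 18 bp
  217 − 18 = 199 bp
  230 − 217 = 13 bp
  419 − 230 = 189 bp
  435 − 419 = 16 bp
  485 − 435 = 50 bp
Sorted largest to smallest: 199, 189, 50, 18, 16, 13 bp.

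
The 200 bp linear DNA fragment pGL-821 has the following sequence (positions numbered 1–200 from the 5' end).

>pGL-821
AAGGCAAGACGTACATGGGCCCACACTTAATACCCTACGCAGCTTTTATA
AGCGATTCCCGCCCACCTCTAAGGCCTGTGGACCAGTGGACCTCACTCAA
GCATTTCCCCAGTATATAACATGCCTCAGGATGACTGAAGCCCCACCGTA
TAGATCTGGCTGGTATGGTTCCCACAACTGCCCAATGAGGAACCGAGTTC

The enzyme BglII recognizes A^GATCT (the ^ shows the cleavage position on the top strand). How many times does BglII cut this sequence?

AGATCT occurs starting at position 152.
BglII cuts at 1 site.

1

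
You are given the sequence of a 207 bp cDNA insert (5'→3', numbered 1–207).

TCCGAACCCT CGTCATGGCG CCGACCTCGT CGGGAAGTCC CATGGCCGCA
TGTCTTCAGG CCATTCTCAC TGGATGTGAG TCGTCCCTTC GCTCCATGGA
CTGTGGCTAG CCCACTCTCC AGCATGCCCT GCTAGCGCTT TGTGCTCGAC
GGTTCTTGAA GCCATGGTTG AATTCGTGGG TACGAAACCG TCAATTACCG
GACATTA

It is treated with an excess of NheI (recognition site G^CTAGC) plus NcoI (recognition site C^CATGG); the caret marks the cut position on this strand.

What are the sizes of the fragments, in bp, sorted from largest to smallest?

NheI sites (GCTAGC) start at positions 106, 131.
NheI cuts after the first base of each site, so after positions 106, 131.
NcoI sites (CCATGG) start at positions 40, 94, 162.
NcoI cuts after the first base of each site, so after positions 40, 94, 162.
Combined cut positions: 40, 94, 106, 131, 162.
Linear molecule, 5 cuts → 6 fragments:
  1–40 → 40 bp
  41–94 → 54 bp
  95–106 → 12 bp
  107–131 → 25 bp
  132–162 → 31 bp
  163–207 → 45 bp
Sorted largest to smallest: 54, 45, 40, 31, 25, 12 bp.

54, 45, 40, 31, 25, 12 bp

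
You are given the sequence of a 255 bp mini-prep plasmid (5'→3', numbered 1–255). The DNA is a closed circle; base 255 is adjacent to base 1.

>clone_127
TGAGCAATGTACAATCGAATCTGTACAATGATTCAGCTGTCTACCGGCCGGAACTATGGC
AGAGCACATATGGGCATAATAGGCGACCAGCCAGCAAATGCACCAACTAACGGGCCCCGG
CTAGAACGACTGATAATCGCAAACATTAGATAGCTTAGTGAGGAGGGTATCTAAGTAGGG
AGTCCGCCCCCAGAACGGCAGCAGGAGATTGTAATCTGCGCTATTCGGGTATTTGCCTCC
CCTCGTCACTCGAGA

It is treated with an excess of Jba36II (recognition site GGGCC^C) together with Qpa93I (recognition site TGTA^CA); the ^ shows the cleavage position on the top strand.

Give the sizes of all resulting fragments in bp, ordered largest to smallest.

150, 91, 14 bp

The Jba36II site (GGGCCC) starts at position 112.
Jba36II cuts after base 5 of each site (before the last base), so after position 116.
Qpa93I sites (TGTACA) start at positions 8, 22.
Qpa93I cuts after base 4 of each site, so after positions 11, 25.
Combined cut positions: 11, 25, 116.
Circular molecule, 3 cuts → 3 fragments:
  12–25 → 14 bp
  26–116 → 91 bp
  117–255 then 1–11 → 139 + 11 = 150 bp
Sorted largest to smallest: 150, 91, 14 bp.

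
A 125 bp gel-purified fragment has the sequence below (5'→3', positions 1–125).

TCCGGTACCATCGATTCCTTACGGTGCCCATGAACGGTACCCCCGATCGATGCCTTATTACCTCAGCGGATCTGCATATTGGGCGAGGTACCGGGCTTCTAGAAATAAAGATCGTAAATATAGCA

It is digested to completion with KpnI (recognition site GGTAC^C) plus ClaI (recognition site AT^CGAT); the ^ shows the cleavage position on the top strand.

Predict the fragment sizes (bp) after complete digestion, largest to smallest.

KpnI sites (GGTACC) start at positions 4, 36, 87.
KpnI cuts after base 5 of each site (before the last base), so after positions 8, 40, 91.
ClaI sites (ATCGAT) start at positions 10, 46.
ClaI cuts after base 2 of each site, so after positions 11, 47.
Combined cut positions: 8, 11, 40, 47, 91.
Linear molecule, 5 cuts → 6 fragments:
  1–8 → 8 bp
  9–11 → 3 bp
  12–40 → 29 bp
  41–47 → 7 bp
  48–91 → 44 bp
  92–125 → 34 bp
Sorted largest to smallest: 44, 34, 29, 8, 7, 3 bp.

44, 34, 29, 8, 7, 3 bp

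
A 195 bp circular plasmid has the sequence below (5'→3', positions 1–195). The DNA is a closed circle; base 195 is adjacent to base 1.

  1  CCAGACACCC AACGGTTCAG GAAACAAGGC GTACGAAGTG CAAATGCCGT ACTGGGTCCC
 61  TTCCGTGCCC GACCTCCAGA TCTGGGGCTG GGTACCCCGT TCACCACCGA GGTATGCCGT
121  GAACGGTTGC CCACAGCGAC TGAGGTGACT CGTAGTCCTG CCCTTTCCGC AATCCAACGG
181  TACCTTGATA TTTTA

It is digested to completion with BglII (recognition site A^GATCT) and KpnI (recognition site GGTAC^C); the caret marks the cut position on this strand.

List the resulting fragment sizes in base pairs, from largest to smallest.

The BglII site (AGATCT) starts at position 78.
BglII cuts after the first base of each site, so after position 78.
KpnI sites (GGTACC) start at positions 91, 179.
KpnI cuts after base 5 of each site (before the last base), so after positions 95, 183.
Combined cut positions: 78, 95, 183.
Circular molecule, 3 cuts → 3 fragments:
  79–95 → 17 bp
  96–183 → 88 bp
  184–195 then 1–78 → 12 + 78 = 90 bp
Sorted largest to smallest: 90, 88, 17 bp.

90, 88, 17 bp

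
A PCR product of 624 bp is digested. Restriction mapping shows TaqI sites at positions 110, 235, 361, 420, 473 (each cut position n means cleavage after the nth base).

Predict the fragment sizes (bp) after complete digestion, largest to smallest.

151, 126, 125, 110, 59, 53 bp

Linear molecule, 5 cuts → 6 fragments:
  110 − 0 = 110 bp
  235 − 110 = 125 bp
  361 − 235 = 126 bp
  420 − 361 = 59 bp
  473 − 420 = 53 bp
  624 − 473 = 151 bp
Sorted largest to smallest: 151, 126, 125, 110, 59, 53 bp.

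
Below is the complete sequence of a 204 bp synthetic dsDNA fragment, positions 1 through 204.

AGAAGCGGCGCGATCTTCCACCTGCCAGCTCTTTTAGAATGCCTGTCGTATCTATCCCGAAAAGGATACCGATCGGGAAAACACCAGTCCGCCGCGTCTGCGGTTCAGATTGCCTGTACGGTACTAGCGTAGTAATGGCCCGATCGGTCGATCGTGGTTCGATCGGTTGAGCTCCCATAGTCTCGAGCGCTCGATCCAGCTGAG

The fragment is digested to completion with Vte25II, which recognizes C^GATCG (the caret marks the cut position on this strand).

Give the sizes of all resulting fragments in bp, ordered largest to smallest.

71, 70, 44, 11, 8 bp

Vte25II sites (CGATCG) start at positions 70, 141, 149, 160.
Vte25II cuts after the first base of each site, so after positions 70, 141, 149, 160.
Linear molecule, 4 cuts → 5 fragments:
  1–70 → 70 bp
  71–141 → 71 bp
  142–149 → 8 bp
  150–160 → 11 bp
  161–204 → 44 bp
Sorted largest to smallest: 71, 70, 44, 11, 8 bp.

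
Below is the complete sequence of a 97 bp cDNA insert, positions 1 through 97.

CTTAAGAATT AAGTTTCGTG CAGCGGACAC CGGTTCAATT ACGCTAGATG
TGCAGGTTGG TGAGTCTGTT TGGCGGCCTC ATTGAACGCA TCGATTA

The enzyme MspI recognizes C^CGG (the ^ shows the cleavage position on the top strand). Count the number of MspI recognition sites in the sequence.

CCGG occurs starting at position 30.
MspI cuts at 1 site.

1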